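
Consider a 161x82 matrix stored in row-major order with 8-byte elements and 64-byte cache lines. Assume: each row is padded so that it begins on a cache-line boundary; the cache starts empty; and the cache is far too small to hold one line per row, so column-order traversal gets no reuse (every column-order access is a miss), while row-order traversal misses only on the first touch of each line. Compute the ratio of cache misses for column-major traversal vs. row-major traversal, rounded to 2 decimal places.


Each row occupies 82 * 8 = 656 bytes and starts on a line boundary, so it spans ceil(656 / 64) = 11 cache lines.
Row-major traversal misses (one per line touched): 161 * ceil(82 * 8 / 64) = 1771
Column-major traversal misses (no reuse, every access misses): 161 * 82 = 13202
Ratio = 13202 / 1771 = 7.45

7.45


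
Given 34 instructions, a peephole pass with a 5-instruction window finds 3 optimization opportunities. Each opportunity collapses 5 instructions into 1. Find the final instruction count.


Each match removes 4 instructions.
Total removed = 3 * 4 = 12
Remaining = 34 - 12 = 22

22


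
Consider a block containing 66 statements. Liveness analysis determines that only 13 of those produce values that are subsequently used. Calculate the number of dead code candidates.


Dead code = total statements - live definitions
= 66 - 13 = 53

53


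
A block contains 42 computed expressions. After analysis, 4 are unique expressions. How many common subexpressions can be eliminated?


CSE count = total expressions - unique expressions
= 42 - 4 = 38

38


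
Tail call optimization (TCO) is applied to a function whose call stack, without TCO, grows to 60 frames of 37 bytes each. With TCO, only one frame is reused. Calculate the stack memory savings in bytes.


Without TCO: 60 * 37 = 2220 bytes
With TCO: reuse 1 frame = 37 bytes
Savings = 2220 - 37 = 2183

2183


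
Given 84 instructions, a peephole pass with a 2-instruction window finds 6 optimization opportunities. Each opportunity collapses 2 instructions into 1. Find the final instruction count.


Each match removes 1 instructions.
Total removed = 6 * 1 = 6
Remaining = 84 - 6 = 78

78


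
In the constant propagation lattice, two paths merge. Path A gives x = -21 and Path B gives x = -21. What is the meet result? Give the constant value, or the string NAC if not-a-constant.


Meet operation: if both paths give the same constant, result is that constant; if they differ, result is NAC (not-a-constant).
Path A: -21, Path B: -21 -> equal
Result: constant -> -21

-21


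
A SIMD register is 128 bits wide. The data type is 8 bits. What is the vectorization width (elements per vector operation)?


Width = SIMD bits / data type bits
= 128 / 8 = 16

16


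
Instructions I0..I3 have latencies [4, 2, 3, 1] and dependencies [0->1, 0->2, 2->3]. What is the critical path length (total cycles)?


Compute longest path through dependency graph: dist(Ik) = max over predecessors of dist + latency(Ik).
dist(I0) = latency 4 = 4
dist(I1) = dist(I0) + 2 = 4 + 2 = 6
dist(I2) = dist(I0) + 3 = 4 + 3 = 7
dist(I3) = dist(I2) + 1 = 7 + 1 = 8
Critical path = max dist = 8

8


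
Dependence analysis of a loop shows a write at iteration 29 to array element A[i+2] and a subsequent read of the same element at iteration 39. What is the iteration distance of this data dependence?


Distance = read iteration - write iteration
= 39 - 29 = 10

10


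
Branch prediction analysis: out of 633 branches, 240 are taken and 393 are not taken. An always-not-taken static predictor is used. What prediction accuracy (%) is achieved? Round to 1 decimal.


Predictor: always-not-taken
Correct predictions = 393
Accuracy = 393 / 633 * 100 = 62.1%

62.1


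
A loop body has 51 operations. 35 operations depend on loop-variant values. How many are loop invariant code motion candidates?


Invariant candidates = total - loop-dependent
= 51 - 35 = 16

16


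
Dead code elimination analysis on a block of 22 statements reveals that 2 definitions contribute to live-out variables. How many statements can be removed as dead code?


Dead code = total statements - live definitions
= 22 - 2 = 20

20


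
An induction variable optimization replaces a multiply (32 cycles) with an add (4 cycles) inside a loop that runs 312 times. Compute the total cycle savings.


Per-iteration saving = 32 - 4 = 28
Total saved = 312 * 28 = 8736

8736


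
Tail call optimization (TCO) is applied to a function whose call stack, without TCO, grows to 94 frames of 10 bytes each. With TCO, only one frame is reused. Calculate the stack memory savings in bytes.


Without TCO: 94 * 10 = 940 bytes
With TCO: reuse 1 frame = 10 bytes
Savings = 940 - 10 = 930

930


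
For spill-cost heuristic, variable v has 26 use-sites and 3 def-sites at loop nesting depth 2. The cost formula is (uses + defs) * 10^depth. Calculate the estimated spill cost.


uses + defs = 26 + 3 = 29
10^2 = 100
Spill cost = 29 * 100 = 2900

2900


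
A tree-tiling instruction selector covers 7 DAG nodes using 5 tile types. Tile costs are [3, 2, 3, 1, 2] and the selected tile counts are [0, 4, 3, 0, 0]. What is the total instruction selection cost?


Total cost = sum(count_i * cost_i)
= 0*3 + 4*2 + 3*3 + 0*1 + 0*2
= 17

17


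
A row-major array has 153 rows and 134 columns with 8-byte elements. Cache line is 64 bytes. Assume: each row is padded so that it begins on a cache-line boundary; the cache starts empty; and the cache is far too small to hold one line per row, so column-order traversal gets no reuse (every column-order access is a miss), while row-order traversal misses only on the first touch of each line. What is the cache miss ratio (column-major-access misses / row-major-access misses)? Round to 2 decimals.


Each row occupies 134 * 8 = 1072 bytes and starts on a line boundary, so it spans ceil(1072 / 64) = 17 cache lines.
Row-major traversal misses (one per line touched): 153 * ceil(134 * 8 / 64) = 2601
Column-major traversal misses (no reuse, every access misses): 153 * 134 = 20502
Ratio = 20502 / 2601 = 7.88

7.88


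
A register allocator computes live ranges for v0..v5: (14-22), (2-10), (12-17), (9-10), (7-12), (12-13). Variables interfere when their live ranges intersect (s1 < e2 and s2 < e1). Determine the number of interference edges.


Check all pairs for overlapping intervals.
Two intervals (s1,e1) and (s2,e2) overlap if s1 < e2 and s2 < e1.
v0 (14-22) vs v1..v5: overlaps v2 -> 1
v1 (2-10) vs v2..v5: overlaps v3, v4 -> 2
v2 (12-17) vs v3..v5: overlaps v5 -> 1
v3 (9-10) vs v4..v5: overlaps v4 -> 1
v4 (7-12) vs v5: overlaps none -> 0
Total overlapping pairs = 1 + 2 + 1 + 1 + 0 = 5

5


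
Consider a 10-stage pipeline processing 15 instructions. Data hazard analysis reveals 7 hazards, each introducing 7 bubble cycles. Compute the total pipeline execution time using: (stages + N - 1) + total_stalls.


Base cycles = 10 + 15 - 1 = 24
Total stalls = 7 * 7 = 49
Total = 24 + 49 = 73

73


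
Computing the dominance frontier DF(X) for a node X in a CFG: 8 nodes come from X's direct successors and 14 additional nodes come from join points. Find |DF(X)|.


DF(X) = direct successor contributions + join point contributions
= 8 + 14 = 22

22


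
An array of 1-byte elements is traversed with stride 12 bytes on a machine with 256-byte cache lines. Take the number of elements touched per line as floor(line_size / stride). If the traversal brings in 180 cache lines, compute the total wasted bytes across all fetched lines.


Elements per line = floor(256 / 12) = 21
Bytes used per line = 21 * 1 = 21
Wasted per line = 256 - 21 = 235
Total wasted = 235 * 180 = 42300

42300


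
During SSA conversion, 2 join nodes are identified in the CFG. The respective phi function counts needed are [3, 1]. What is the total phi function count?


Total phi functions = sum of phi functions at each join node
= 3 + 1 = 4

4


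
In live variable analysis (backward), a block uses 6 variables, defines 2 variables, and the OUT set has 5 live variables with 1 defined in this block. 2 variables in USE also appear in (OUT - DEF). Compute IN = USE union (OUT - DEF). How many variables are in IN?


OUT - DEF: 5 - 1 = 4
|IN| = |USE| + |OUT - DEF| - |USE ∩ (OUT - DEF)| = 6 + 4 - 2 = 8

8


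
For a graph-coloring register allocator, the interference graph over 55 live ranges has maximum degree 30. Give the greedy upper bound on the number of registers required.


Greedy coloring never needs more than (max_degree + 1) colors: when coloring a vertex, at most max_degree neighbors are already colored.
Upper bound = 30 + 1 = 31

31


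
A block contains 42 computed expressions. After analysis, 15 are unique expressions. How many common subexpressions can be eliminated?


CSE count = total expressions - unique expressions
= 42 - 15 = 27

27


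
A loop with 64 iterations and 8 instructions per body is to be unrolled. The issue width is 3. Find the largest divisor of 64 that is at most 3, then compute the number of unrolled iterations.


Largest divisor of 64 <= 3 is 2
New iterations = 64 / 2 = 32

32


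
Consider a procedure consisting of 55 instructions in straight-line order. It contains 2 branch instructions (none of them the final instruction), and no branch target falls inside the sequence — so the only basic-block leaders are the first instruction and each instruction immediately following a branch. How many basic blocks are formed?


With no in-sequence branch targets, the leaders are the first instruction plus the instruction after each branch.
Number of basic blocks = branches + 1
= 2 + 1 = 3

3


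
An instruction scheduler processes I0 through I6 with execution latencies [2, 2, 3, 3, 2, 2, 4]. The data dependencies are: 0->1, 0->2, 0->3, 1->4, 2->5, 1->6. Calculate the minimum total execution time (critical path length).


Compute longest path through dependency graph: dist(Ik) = max over predecessors of dist + latency(Ik).
dist(I0) = latency 2 = 2
dist(I1) = dist(I0) + 2 = 2 + 2 = 4
dist(I2) = dist(I0) + 3 = 2 + 3 = 5
dist(I3) = dist(I0) + 3 = 2 + 3 = 5
dist(I4) = dist(I1) + 2 = 4 + 2 = 6
dist(I5) = dist(I2) + 2 = 5 + 2 = 7
dist(I6) = dist(I1) + 4 = 4 + 4 = 8
Critical path = max dist = 8

8


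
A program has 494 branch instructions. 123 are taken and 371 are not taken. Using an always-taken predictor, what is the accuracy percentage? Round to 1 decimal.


Predictor: always-taken
Correct predictions = 123
Accuracy = 123 / 494 * 100 = 24.9%

24.9


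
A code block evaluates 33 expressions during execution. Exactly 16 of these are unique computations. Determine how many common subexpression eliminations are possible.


CSE count = total expressions - unique expressions
= 33 - 16 = 17

17


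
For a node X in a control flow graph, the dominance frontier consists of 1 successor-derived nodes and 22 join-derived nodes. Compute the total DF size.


DF(X) = direct successor contributions + join point contributions
= 1 + 22 = 23

23


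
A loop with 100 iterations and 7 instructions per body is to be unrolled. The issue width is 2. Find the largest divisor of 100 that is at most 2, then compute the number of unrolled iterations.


Largest divisor of 100 <= 2 is 2
New iterations = 100 / 2 = 50

50


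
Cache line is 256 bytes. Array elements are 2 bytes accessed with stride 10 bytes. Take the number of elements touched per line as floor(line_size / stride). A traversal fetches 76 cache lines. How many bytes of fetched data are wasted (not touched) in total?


Elements per line = floor(256 / 10) = 25
Bytes used per line = 25 * 2 = 50
Wasted per line = 256 - 50 = 206
Total wasted = 206 * 76 = 15656

15656


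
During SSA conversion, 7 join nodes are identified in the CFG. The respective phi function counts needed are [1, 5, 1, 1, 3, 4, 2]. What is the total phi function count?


Total phi functions = sum of phi functions at each join node
= 1 + 5 + 1 + 1 + 3 + 4 + 2 = 17

17


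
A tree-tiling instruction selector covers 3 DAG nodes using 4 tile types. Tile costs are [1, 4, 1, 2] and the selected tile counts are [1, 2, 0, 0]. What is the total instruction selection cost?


Total cost = sum(count_i * cost_i)
= 1*1 + 2*4 + 0*1 + 0*2
= 9

9


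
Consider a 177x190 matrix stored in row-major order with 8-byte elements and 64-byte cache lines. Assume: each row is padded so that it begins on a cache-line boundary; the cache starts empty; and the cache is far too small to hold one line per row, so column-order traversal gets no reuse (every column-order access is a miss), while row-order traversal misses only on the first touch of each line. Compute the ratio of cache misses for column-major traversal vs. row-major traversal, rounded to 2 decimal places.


Each row occupies 190 * 8 = 1520 bytes and starts on a line boundary, so it spans ceil(1520 / 64) = 24 cache lines.
Row-major traversal misses (one per line touched): 177 * ceil(190 * 8 / 64) = 4248
Column-major traversal misses (no reuse, every access misses): 177 * 190 = 33630
Ratio = 33630 / 4248 = 7.92

7.92


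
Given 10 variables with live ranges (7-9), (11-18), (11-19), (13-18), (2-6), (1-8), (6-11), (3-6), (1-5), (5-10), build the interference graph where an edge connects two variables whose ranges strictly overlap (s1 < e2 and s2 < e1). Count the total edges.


Check all pairs for overlapping intervals.
Two intervals (s1,e1) and (s2,e2) overlap if s1 < e2 and s2 < e1.
v0 (7-9) vs v1..v9: overlaps v5, v6, v9 -> 3
v1 (11-18) vs v2..v9: overlaps v2, v3 -> 2
v2 (11-19) vs v3..v9: overlaps v3 -> 1
v3 (13-18) vs v4..v9: overlaps none -> 0
v4 (2-6) vs v5..v9: overlaps v5, v7, v8, v9 -> 4
v5 (1-8) vs v6..v9: overlaps v6, v7, v8, v9 -> 4
v6 (6-11) vs v7..v9: overlaps v9 -> 1
v7 (3-6) vs v8..v9: overlaps v8, v9 -> 2
v8 (1-5) vs v9: overlaps none -> 0
Total overlapping pairs = 3 + 2 + 1 + 0 + 4 + 4 + 1 + 2 + 0 = 17

17


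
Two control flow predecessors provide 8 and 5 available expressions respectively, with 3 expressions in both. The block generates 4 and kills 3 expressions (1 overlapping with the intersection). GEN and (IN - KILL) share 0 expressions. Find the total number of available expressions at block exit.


IN = intersection of predecessors = 3
IN - KILL = 3 - 1 = 2
|OUT| = |GEN| + |IN - KILL| - |GEN ∩ (IN - KILL)| = 4 + 2 - 0 = 6

6


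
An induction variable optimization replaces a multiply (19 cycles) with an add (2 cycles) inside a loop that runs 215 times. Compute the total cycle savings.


Per-iteration saving = 19 - 2 = 17
Total saved = 215 * 17 = 3655

3655


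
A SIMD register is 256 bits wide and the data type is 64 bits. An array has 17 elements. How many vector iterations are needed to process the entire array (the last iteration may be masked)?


Width = 256 / 64 = 4 elements per vector op
Iterations = ceil(17 / 4) = 5

5


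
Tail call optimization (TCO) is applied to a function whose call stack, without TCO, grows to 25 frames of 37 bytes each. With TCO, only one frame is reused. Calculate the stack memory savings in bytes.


Without TCO: 25 * 37 = 925 bytes
With TCO: reuse 1 frame = 37 bytes
Savings = 925 - 37 = 888

888


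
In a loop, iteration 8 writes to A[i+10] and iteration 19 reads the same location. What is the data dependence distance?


Distance = read iteration - write iteration
= 19 - 8 = 11

11


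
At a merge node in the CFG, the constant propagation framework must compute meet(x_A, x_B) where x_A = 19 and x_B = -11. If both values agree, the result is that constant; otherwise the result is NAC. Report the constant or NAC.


Meet operation: if both paths give the same constant, result is that constant; if they differ, result is NAC (not-a-constant).
Path A: 19, Path B: -11 -> differ
Result: not-a-constant -> NAC

NAC


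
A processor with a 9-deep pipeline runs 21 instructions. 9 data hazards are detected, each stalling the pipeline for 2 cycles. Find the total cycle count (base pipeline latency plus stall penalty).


Base cycles = 9 + 21 - 1 = 29
Total stalls = 9 * 2 = 18
Total = 29 + 18 = 47

47


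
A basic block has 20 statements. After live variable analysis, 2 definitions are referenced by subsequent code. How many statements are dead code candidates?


Dead code = total statements - live definitions
= 20 - 2 = 18

18


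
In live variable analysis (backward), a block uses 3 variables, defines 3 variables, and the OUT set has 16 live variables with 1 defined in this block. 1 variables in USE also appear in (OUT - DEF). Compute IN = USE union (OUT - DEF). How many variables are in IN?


OUT - DEF: 16 - 1 = 15
|IN| = |USE| + |OUT - DEF| - |USE ∩ (OUT - DEF)| = 3 + 15 - 1 = 17

17


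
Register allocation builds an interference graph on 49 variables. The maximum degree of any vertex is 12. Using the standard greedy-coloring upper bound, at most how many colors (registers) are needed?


Greedy coloring never needs more than (max_degree + 1) colors: when coloring a vertex, at most max_degree neighbors are already colored.
Upper bound = 12 + 1 = 13

13


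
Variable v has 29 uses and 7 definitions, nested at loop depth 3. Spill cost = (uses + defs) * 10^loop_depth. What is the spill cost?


uses + defs = 29 + 7 = 36
10^3 = 1000
Spill cost = 36 * 1000 = 36000

36000


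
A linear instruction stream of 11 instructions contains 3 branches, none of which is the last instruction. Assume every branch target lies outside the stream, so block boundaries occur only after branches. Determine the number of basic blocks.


With no in-sequence branch targets, the leaders are the first instruction plus the instruction after each branch.
Number of basic blocks = branches + 1
= 3 + 1 = 4

4


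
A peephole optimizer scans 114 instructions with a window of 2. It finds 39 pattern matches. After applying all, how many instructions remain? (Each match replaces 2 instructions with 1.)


Each match removes 1 instructions.
Total removed = 39 * 1 = 39
Remaining = 114 - 39 = 75

75


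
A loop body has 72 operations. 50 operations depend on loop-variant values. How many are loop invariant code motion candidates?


Invariant candidates = total - loop-dependent
= 72 - 50 = 22

22


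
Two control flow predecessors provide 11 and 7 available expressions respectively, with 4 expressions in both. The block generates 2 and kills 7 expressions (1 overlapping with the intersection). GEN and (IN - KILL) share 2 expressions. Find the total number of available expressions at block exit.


IN = intersection of predecessors = 4
IN - KILL = 4 - 1 = 3
|OUT| = |GEN| + |IN - KILL| - |GEN ∩ (IN - KILL)| = 2 + 3 - 2 = 3

3


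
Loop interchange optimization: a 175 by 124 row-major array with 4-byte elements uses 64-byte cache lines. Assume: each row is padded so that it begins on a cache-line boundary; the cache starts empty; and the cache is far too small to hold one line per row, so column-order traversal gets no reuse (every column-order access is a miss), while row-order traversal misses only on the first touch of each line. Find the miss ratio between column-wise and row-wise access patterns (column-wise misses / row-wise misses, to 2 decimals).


Each row occupies 124 * 4 = 496 bytes and starts on a line boundary, so it spans ceil(496 / 64) = 8 cache lines.
Row-major traversal misses (one per line touched): 175 * ceil(124 * 4 / 64) = 1400
Column-major traversal misses (no reuse, every access misses): 175 * 124 = 21700
Ratio = 21700 / 1400 = 15.5

15.5


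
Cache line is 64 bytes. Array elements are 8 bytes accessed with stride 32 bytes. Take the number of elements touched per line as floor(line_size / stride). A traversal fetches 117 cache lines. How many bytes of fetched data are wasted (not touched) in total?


Elements per line = floor(64 / 32) = 2
Bytes used per line = 2 * 8 = 16
Wasted per line = 64 - 16 = 48
Total wasted = 48 * 117 = 5616

5616


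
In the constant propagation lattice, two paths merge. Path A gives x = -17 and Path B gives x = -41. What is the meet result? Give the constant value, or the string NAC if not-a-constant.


Meet operation: if both paths give the same constant, result is that constant; if they differ, result is NAC (not-a-constant).
Path A: -17, Path B: -41 -> differ
Result: not-a-constant -> NAC

NAC


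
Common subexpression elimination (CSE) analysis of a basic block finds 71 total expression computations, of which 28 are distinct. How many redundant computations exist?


CSE count = total expressions - unique expressions
= 71 - 28 = 43

43


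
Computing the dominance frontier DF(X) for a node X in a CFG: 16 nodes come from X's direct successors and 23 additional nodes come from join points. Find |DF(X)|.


DF(X) = direct successor contributions + join point contributions
= 16 + 23 = 39

39


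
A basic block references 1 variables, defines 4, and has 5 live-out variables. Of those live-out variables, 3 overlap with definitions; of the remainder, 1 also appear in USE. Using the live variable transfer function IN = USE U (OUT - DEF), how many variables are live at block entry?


OUT - DEF: 5 - 3 = 2
|IN| = |USE| + |OUT - DEF| - |USE ∩ (OUT - DEF)| = 1 + 2 - 1 = 2

2


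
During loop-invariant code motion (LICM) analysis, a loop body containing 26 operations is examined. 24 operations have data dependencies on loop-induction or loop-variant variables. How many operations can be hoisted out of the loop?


Invariant candidates = total - loop-dependent
= 26 - 24 = 2

2


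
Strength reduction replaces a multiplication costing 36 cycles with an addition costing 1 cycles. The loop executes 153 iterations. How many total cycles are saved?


Per-iteration saving = 36 - 1 = 35
Total saved = 153 * 35 = 5355

5355


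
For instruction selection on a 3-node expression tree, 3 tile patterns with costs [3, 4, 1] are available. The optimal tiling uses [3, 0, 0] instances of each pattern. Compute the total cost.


Total cost = sum(count_i * cost_i)
= 3*3 + 0*4 + 0*1
= 9

9


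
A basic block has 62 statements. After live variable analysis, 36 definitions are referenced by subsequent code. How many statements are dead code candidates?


Dead code = total statements - live definitions
= 62 - 36 = 26

26


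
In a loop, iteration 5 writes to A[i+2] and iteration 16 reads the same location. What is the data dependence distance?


Distance = read iteration - write iteration
= 16 - 5 = 11

11


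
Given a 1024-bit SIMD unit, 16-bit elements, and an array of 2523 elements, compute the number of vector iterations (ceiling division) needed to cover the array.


Width = 1024 / 16 = 64 elements per vector op
Iterations = ceil(2523 / 64) = 40

40


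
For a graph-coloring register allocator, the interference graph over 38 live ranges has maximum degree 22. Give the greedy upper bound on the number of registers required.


Greedy coloring never needs more than (max_degree + 1) colors: when coloring a vertex, at most max_degree neighbors are already colored.
Upper bound = 22 + 1 = 23

23


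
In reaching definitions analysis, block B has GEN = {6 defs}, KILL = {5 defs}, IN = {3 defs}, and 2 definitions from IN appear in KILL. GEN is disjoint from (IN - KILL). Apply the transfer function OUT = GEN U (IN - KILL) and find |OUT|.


IN - KILL: 3 - 2 = 1 surviving definitions
OUT = GEN + surviving = 6 + 1 = 7

7


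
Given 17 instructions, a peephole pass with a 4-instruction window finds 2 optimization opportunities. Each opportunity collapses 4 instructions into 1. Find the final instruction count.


Each match removes 3 instructions.
Total removed = 2 * 3 = 6
Remaining = 17 - 6 = 11

11


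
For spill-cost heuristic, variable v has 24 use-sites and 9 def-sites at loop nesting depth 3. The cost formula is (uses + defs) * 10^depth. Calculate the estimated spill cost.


uses + defs = 24 + 9 = 33
10^3 = 1000
Spill cost = 33 * 1000 = 33000

33000


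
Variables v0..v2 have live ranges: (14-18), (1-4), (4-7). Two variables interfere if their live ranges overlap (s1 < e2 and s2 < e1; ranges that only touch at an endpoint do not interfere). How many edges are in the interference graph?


Check all pairs for overlapping intervals.
Two intervals (s1,e1) and (s2,e2) overlap if s1 < e2 and s2 < e1.
v0 (14-18) vs v1..v2: overlaps none -> 0
v1 (1-4) vs v2: overlaps none -> 0
Total overlapping pairs = 0 + 0 = 0

0


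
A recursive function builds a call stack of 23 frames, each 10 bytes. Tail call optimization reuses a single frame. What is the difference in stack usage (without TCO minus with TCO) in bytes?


Without TCO: 23 * 10 = 230 bytes
With TCO: reuse 1 frame = 10 bytes
Savings = 230 - 10 = 220

220


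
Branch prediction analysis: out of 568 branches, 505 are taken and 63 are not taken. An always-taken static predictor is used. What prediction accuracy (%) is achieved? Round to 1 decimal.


Predictor: always-taken
Correct predictions = 505
Accuracy = 505 / 568 * 100 = 88.9%

88.9


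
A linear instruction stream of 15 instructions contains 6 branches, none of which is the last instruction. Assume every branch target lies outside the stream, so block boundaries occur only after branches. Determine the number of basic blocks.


With no in-sequence branch targets, the leaders are the first instruction plus the instruction after each branch.
Number of basic blocks = branches + 1
= 6 + 1 = 7

7


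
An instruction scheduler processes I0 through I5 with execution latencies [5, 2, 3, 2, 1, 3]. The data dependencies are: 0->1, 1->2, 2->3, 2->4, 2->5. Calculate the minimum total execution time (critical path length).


Compute longest path through dependency graph: dist(Ik) = max over predecessors of dist + latency(Ik).
dist(I0) = latency 5 = 5
dist(I1) = dist(I0) + 2 = 5 + 2 = 7
dist(I2) = dist(I1) + 3 = 7 + 3 = 10
dist(I3) = dist(I2) + 2 = 10 + 2 = 12
dist(I4) = dist(I2) + 1 = 10 + 1 = 11
dist(I5) = dist(I2) + 3 = 10 + 3 = 13
Critical path = max dist = 13

13


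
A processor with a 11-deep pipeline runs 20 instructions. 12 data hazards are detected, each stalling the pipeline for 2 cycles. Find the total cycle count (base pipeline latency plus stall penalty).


Base cycles = 11 + 20 - 1 = 30
Total stalls = 12 * 2 = 24
Total = 30 + 24 = 54

54


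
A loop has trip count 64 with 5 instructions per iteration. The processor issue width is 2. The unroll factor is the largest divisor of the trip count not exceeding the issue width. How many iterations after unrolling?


Largest divisor of 64 <= 2 is 2
New iterations = 64 / 2 = 32

32


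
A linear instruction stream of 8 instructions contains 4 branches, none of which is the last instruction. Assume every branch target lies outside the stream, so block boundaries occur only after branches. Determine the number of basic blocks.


With no in-sequence branch targets, the leaders are the first instruction plus the instruction after each branch.
Number of basic blocks = branches + 1
= 4 + 1 = 5

5


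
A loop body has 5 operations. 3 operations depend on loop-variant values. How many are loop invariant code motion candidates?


Invariant candidates = total - loop-dependent
= 5 - 3 = 2

2


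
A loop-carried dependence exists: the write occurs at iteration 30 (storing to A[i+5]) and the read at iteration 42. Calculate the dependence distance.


Distance = read iteration - write iteration
= 42 - 30 = 12

12


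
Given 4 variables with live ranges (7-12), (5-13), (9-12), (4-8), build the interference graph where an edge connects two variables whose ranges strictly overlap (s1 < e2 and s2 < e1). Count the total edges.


Check all pairs for overlapping intervals.
Two intervals (s1,e1) and (s2,e2) overlap if s1 < e2 and s2 < e1.
v0 (7-12) vs v1..v3: overlaps v1, v2, v3 -> 3
v1 (5-13) vs v2..v3: overlaps v2, v3 -> 2
v2 (9-12) vs v3: overlaps none -> 0
Total overlapping pairs = 3 + 2 + 0 = 5

5


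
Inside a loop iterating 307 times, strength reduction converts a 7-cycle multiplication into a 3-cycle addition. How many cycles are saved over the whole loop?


Per-iteration saving = 7 - 3 = 4
Total saved = 307 * 4 = 1228

1228


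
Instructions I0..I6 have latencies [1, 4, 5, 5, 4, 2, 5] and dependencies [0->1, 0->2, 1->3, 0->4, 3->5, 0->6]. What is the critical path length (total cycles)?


Compute longest path through dependency graph: dist(Ik) = max over predecessors of dist + latency(Ik).
dist(I0) = latency 1 = 1
dist(I1) = dist(I0) + 4 = 1 + 4 = 5
dist(I2) = dist(I0) + 5 = 1 + 5 = 6
dist(I3) = dist(I1) + 5 = 5 + 5 = 10
dist(I4) = dist(I0) + 4 = 1 + 4 = 5
dist(I5) = dist(I3) + 2 = 10 + 2 = 12
dist(I6) = dist(I0) + 5 = 1 + 5 = 6
Critical path = max dist = 12

12


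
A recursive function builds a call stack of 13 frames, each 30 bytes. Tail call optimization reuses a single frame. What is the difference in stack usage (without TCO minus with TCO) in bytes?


Without TCO: 13 * 30 = 390 bytes
With TCO: reuse 1 frame = 30 bytes
Savings = 390 - 30 = 360

360


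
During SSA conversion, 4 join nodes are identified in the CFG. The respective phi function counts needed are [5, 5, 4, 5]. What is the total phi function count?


Total phi functions = sum of phi functions at each join node
= 5 + 5 + 4 + 5 = 19

19


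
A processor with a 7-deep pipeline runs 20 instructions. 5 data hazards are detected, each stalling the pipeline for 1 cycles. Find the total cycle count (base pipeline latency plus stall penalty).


Base cycles = 7 + 20 - 1 = 26
Total stalls = 5 * 1 = 5
Total = 26 + 5 = 31

31


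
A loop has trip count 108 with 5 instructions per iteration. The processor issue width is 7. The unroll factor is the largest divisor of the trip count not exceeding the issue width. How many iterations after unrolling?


Largest divisor of 108 <= 7 is 6
New iterations = 108 / 6 = 18

18


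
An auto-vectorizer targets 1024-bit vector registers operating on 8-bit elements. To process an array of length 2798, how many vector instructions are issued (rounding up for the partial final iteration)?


Width = 1024 / 8 = 128 elements per vector op
Iterations = ceil(2798 / 128) = 22

22


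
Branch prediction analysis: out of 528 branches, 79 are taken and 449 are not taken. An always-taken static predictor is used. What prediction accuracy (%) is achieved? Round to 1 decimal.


Predictor: always-taken
Correct predictions = 79
Accuracy = 79 / 528 * 100 = 15.0%

15.0


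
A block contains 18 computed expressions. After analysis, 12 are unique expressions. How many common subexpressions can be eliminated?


CSE count = total expressions - unique expressions
= 18 - 12 = 6

6


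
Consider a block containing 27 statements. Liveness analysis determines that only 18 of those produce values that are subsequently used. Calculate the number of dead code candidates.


Dead code = total statements - live definitions
= 27 - 18 = 9

9


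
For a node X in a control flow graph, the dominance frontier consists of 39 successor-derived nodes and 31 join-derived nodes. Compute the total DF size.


DF(X) = direct successor contributions + join point contributions
= 39 + 31 = 70

70


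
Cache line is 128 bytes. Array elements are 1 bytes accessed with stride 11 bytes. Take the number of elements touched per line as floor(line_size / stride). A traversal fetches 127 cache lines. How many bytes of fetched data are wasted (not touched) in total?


Elements per line = floor(128 / 11) = 11
Bytes used per line = 11 * 1 = 11
Wasted per line = 128 - 11 = 117
Total wasted = 117 * 127 = 14859

14859


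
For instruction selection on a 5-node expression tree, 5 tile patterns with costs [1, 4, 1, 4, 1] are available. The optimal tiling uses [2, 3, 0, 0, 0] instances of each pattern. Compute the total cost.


Total cost = sum(count_i * cost_i)
= 2*1 + 3*4 + 0*1 + 0*4 + 0*1
= 14

14


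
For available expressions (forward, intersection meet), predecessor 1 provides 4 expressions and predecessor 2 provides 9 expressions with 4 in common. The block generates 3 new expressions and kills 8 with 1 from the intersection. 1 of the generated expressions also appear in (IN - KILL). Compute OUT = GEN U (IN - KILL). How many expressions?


IN = intersection of predecessors = 4
IN - KILL = 4 - 1 = 3
|OUT| = |GEN| + |IN - KILL| - |GEN ∩ (IN - KILL)| = 3 + 3 - 1 = 5

5


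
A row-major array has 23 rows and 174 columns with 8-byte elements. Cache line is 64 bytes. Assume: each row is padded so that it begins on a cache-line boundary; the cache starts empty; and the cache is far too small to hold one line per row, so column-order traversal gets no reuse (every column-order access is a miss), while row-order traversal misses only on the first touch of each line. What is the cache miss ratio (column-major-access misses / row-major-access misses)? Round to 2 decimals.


Each row occupies 174 * 8 = 1392 bytes and starts on a line boundary, so it spans ceil(1392 / 64) = 22 cache lines.
Row-major traversal misses (one per line touched): 23 * ceil(174 * 8 / 64) = 506
Column-major traversal misses (no reuse, every access misses): 23 * 174 = 4002
Ratio = 4002 / 506 = 7.91

7.91


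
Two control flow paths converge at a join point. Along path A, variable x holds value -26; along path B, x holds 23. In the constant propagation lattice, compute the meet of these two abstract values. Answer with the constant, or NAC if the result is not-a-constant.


Meet operation: if both paths give the same constant, result is that constant; if they differ, result is NAC (not-a-constant).
Path A: -26, Path B: 23 -> differ
Result: not-a-constant -> NAC

NAC


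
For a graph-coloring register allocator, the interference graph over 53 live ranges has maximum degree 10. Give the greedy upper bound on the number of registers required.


Greedy coloring never needs more than (max_degree + 1) colors: when coloring a vertex, at most max_degree neighbors are already colored.
Upper bound = 10 + 1 = 11

11


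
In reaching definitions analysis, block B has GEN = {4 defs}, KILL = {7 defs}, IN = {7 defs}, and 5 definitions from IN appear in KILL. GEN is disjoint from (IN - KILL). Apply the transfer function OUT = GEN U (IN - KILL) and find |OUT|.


IN - KILL: 7 - 5 = 2 surviving definitions
OUT = GEN + surviving = 4 + 2 = 6

6


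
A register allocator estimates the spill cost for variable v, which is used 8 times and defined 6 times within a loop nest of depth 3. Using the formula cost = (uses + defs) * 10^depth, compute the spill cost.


uses + defs = 8 + 6 = 14
10^3 = 1000
Spill cost = 14 * 1000 = 14000

14000


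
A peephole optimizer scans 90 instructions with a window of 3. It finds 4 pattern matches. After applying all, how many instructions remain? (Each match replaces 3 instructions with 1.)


Each match removes 2 instructions.
Total removed = 4 * 2 = 8
Remaining = 90 - 8 = 82

82


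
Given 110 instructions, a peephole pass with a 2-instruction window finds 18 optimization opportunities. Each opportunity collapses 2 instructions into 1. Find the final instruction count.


Each match removes 1 instructions.
Total removed = 18 * 1 = 18
Remaining = 110 - 18 = 92

92


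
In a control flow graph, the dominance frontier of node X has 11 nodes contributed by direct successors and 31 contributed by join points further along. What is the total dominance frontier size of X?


DF(X) = direct successor contributions + join point contributions
= 11 + 31 = 42

42


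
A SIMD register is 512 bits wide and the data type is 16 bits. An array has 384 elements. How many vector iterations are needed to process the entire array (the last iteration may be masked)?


Width = 512 / 16 = 32 elements per vector op
Iterations = ceil(384 / 32) = 12

12


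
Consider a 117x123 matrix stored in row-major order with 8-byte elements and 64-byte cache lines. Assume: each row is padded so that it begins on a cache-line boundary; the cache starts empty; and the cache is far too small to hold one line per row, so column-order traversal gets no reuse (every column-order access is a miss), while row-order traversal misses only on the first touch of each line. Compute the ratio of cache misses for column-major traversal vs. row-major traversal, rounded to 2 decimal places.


Each row occupies 123 * 8 = 984 bytes and starts on a line boundary, so it spans ceil(984 / 64) = 16 cache lines.
Row-major traversal misses (one per line touched): 117 * ceil(123 * 8 / 64) = 1872
Column-major traversal misses (no reuse, every access misses): 117 * 123 = 14391
Ratio = 14391 / 1872 = 7.69

7.69


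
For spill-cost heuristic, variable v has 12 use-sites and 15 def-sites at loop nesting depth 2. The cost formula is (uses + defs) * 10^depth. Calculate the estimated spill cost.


uses + defs = 12 + 15 = 27
10^2 = 100
Spill cost = 27 * 100 = 2700

2700


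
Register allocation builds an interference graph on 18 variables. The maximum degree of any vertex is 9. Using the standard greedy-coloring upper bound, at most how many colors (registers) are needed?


Greedy coloring never needs more than (max_degree + 1) colors: when coloring a vertex, at most max_degree neighbors are already colored.
Upper bound = 9 + 1 = 10

10


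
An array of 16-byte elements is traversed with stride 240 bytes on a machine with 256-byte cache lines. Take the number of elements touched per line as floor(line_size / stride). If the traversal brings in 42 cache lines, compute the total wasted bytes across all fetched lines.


Elements per line = floor(256 / 240) = 1
Bytes used per line = 1 * 16 = 16
Wasted per line = 256 - 16 = 240
Total wasted = 240 * 42 = 10080

10080


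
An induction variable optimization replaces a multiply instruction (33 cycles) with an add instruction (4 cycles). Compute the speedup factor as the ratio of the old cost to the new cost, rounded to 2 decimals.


Ratio = mult_cost / add_cost = 33 / 4 = 8.25

8.25


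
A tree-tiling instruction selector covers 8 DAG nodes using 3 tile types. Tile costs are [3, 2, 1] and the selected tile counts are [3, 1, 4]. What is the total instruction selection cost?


Total cost = sum(count_i * cost_i)
= 3*3 + 1*2 + 4*1
= 15

15


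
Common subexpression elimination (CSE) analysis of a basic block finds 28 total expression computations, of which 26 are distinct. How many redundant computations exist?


CSE count = total expressions - unique expressions
= 28 - 26 = 2

2


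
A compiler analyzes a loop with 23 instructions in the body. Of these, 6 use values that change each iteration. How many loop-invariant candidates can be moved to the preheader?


Invariant candidates = total - loop-dependent
= 23 - 6 = 17

17


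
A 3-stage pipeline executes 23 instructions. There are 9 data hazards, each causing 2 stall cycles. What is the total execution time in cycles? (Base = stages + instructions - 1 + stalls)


Base cycles = 3 + 23 - 1 = 25
Total stalls = 9 * 2 = 18
Total = 25 + 18 = 43

43


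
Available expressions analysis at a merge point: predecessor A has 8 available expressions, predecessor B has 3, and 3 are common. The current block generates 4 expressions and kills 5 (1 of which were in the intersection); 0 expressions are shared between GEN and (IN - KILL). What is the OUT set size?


IN = intersection of predecessors = 3
IN - KILL = 3 - 1 = 2
|OUT| = |GEN| + |IN - KILL| - |GEN ∩ (IN - KILL)| = 4 + 2 - 0 = 6

6


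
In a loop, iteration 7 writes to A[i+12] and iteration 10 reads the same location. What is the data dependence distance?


Distance = read iteration - write iteration
= 10 - 7 = 3

3


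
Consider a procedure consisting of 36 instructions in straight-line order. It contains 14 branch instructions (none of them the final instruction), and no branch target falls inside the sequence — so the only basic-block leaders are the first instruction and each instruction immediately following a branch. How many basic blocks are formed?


With no in-sequence branch targets, the leaders are the first instruction plus the instruction after each branch.
Number of basic blocks = branches + 1
= 14 + 1 = 15

15
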